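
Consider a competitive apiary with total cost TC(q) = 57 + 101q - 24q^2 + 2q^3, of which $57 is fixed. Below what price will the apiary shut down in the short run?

$29 per unit

The shutdown price is the minimum of AVC. VC = 101q - 24q^2 + 2q^3, so AVC = 101 - 24q + 2q^2.
At the minimum of AVC, MC = AVC. MC = 101 - 48q + 6q^2; setting MC = AVC gives 4q^2 - 24q = 0, so q = 6. min AVC = 29.
For P < $29 the firm produces nothing.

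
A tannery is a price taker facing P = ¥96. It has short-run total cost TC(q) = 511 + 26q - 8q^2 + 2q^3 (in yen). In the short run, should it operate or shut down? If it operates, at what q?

Produce at q = 5

Variable cost is VC = 26q - 8q^2 + 2q^3, so AVC = VC/q = 26 - 8q + 2q^2 and MC = dTC/dq = 26 - 16q + 6q^2.
The AVC parabola has its vertex at q = 8/4 = 2, where AVC = 26 - 8·2 + 2·2^2 = ¥18.
Because ¥96 ≥ ¥18, revenue can cover variable cost; the firm operates.
Set P = MC: 96 = 26 - 16q + 6q^2 → -70 - 16q + 6q^2 = 0. The roots are q = -7/3 and q = 5; the profit-maximizing output is on the rising part of MC, so q* = 5.
Check: AVC at q = 5 is ¥36 ≤ P, so revenue covers variable cost.
Profit = P·q − TC = 96·5 − 691 = -¥211, a loss, but smaller than the ¥511 fixed cost the firm would lose by shutting down.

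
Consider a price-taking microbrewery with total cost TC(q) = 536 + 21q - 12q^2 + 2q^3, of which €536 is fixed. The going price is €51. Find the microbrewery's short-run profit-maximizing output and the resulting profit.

Profit = -€336 at q = 5

AVC = 21 - 12q + 2q^2 has its minimum €3 at q = 3; price €51 clears that bar, so the firm operates.
With MC = 21 - 24q + 6q^2, P = MC on the upward-sloping part at q* = 5.
TR = 51·5 = 255. TC = 536 + 55 = 591. Profit = 255 − 591 = -€336.
By producing, the firm covers all variable cost plus €200 of fixed cost; shutting down would lose the full €536.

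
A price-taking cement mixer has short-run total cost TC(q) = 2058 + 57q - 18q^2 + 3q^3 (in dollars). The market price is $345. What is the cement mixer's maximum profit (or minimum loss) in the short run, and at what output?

AVC = 57 - 18q + 3q^2 has its minimum $30 at q = 3; price $345 clears that bar, so the firm operates.
MC = 57 - 36q + 9q^2. Setting P = MC and taking the root on the rising branch gives q* = 8.
TR = 345·8 = 2760. TC = 2058 + 840 = 2898. Profit = 2760 − 2898 = -$138.
That loss of $138 beats the $2058 the firm would lose by shutting down; producing recovers $1920 of fixed cost.

Profit = -$138 at q = 8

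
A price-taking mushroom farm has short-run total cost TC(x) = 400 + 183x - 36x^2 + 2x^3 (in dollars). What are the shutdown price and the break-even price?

Shutdown price = min AVC. AVC = 183 - 36x + 2x^2, with vertex at x = 9 and minimum $21.
ATC = 400/x + 183 - 36x + 2x^2. Setting dATC/dx = −400/x^2 − 36 + 4x = 0 gives x = 10 (since 4·10^3 − 36·10^2 = 400).
min ATC = 400/10 + 183 − 36·10 + 2·10^2 = $63. That is the break-even price.
Between these two prices the firm operates at a loss; above $63 it earns a profit.

Shutdown price = $21; break-even price = $63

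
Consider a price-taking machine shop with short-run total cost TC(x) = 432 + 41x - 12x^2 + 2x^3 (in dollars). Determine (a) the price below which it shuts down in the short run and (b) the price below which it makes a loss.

Shutdown price = min AVC. AVC = 41 - 12x + 2x^2, with vertex at x = 3 and minimum $23.
ATC = 432/x + 41 - 12x + 2x^2. Setting dATC/dx = −432/x^2 − 12 + 4x = 0 gives x = 6 (since 4·6^3 − 12·6^2 = 432).
min ATC = 432/6 + 41 − 12·6 + 2·6^2 = $113. That is the break-even price.
For $23 ≤ P < $113 the firm produces at a loss; below $23 it shuts down.

Shutdown price = $23; break-even price = $113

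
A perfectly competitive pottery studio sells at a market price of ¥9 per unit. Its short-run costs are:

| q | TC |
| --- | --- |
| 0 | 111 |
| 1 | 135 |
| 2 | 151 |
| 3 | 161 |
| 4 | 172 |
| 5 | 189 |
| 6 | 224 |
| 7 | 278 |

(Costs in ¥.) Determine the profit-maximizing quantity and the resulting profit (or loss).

q = 0 (shut down); profit = -¥111

Compute π = P·q − TC at each output: q=0: -111; q=1: -126; q=2: -133; q=3: -134; q=4: -136; q=5: -144; q=6: -170; q=7: -215.
Profit is highest at q = 0. Equivalently, the lowest AVC in the table is 61/4 ≈ ¥15.25 at q = 4, and P = ¥9 falls below it — price never covers variable cost, so the firm shuts down and loses only its fixed cost.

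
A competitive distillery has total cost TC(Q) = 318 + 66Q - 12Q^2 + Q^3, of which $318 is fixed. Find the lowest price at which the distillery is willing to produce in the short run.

$30 per unit

The shutdown price is the minimum of AVC. VC = 66Q - 12Q^2 + Q^3, so AVC = 66 - 12Q + Q^2.
At the minimum of AVC, MC = AVC. MC = 66 - 24Q + 3Q^2; setting MC = AVC gives 2Q^2 - 12Q = 0, so Q = 6. min AVC = 30.
So the shutdown price is $30.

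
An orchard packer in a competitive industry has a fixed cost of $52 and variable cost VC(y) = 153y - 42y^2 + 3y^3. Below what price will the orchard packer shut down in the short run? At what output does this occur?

$6 per unit, at y = 7

Short-run supply begins at min AVC. From VC = 153y - 42y^2 + 3y^3, AVC = 153 - 42y + 3y^2.
dAVC/dy = -42 + 6y = 0 gives y = 7. min AVC = 153 - 42·7 + 3·7^2 = 6.
The firm shuts down for any P below $6.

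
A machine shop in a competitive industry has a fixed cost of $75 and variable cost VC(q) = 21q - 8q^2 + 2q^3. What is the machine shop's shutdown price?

Short-run supply begins at min AVC. From VC = 21q - 8q^2 + 2q^3, AVC = 21 - 8q + 2q^2.
dAVC/dq = -8 + 4q = 0 gives q = 2. min AVC = 21 - 8·2 + 2·2^2 = 13.
So the shutdown price is $13.

$13 per unit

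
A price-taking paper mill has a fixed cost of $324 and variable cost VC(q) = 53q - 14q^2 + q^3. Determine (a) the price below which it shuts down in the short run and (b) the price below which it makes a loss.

AVC = 53 - 14q + q^2; minimized at q = 7, giving min AVC = $4. That is the shutdown price.
ATC = 324/q + 53 - 14q + q^2. Setting dATC/dq = −324/q^2 − 14 + 2q = 0 gives q = 9 (since 2·9^3 − 14·9^2 = 324).
min ATC = 324/9 + 53 − 14·9 + 9^2 = $44. That is the break-even price.
Between these two prices the firm operates at a loss; above $44 it earns a profit.

Shutdown price = $4; break-even price = $44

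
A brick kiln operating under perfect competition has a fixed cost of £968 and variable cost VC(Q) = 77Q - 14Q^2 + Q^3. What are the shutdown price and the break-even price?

Shutdown price = £28; break-even price = £132

AVC = 77 - 14Q + Q^2; minimized at Q = 7, giving min AVC = £28. That is the shutdown price.
ATC = 968/Q + 77 - 14Q + Q^2. Setting dATC/dQ = −968/Q^2 − 14 + 2Q = 0 gives Q = 11 (since 2·11^3 − 14·11^2 = 968).
min ATC = 968/11 + 77 − 14·11 + 11^2 = £132. That is the break-even price.
For £28 ≤ P < £132 the firm produces at a loss; below £28 it shuts down.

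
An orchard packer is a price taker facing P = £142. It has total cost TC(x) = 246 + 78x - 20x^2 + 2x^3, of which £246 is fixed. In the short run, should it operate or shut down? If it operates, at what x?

Strip out fixed cost: VC = 78x - 20x^2 + 2x^3. Then AVC = 78 - 20x + 2x^2 and MC = 78 - 40x + 6x^2.
The AVC parabola has its vertex at x = 20/4 = 5, where AVC = 78 - 20·5 + 2·5^2 = £28.
Since P = £142 ≥ min AVC = £28, price covers variable cost and the firm should produce.
Solving P = MC: -64 - 40x + 6x^2 = 0 ⇒ x = -4/3 or 8. On the upward-sloping branch, x* = 8.
Check: AVC at x = 8 is £46 ≤ P, so revenue covers variable cost.
Profit = P·x − TC = 142·8 − 614 = £522.

Produce at x = 8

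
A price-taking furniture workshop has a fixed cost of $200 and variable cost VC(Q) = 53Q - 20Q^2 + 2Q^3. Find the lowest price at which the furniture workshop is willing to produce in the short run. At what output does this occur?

$3 per unit, at Q = 5

The firm shuts down when price falls below the minimum of average variable cost. AVC = VC/Q = 53 - 20Q + 2Q^2.
At the minimum of AVC, MC = AVC. MC = 53 - 40Q + 6Q^2; setting MC = AVC gives 4Q^2 - 20Q = 0, so Q = 5. min AVC = 3.
The firm shuts down for any P below $3.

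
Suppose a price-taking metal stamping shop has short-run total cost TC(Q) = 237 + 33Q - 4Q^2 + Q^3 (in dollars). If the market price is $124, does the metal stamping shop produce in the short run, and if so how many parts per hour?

Variable cost is VC = 33Q - 4Q^2 + Q^3, so AVC = VC/Q = 33 - 4Q + Q^2 and MC = dTC/dQ = 33 - 8Q + 3Q^2.
AVC hits its minimum where MC = AVC, at Q = 2, giving min AVC = 33 - 4·2 + 2^2 = $29.
Since P = $124 ≥ min AVC = $29, price covers variable cost and the firm should produce.
P = MC gives -91 - 8Q + 3Q^2 = 0, with roots -13/3 and 7. Take the larger (rising MC): Q* = 7.
Check: AVC at Q = 7 is $54 ≤ P, so revenue covers variable cost.
Profit = P·Q − TC = 124·7 − 615 = $253.

Produce at Q = 7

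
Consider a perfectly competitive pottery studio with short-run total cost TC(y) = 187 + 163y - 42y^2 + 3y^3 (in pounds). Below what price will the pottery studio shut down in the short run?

£16 per unit

The firm shuts down when price falls below the minimum of average variable cost. AVC = VC/y = 163 - 42y + 3y^2.
At the minimum of AVC, MC = AVC. MC = 163 - 84y + 9y^2; setting MC = AVC gives 6y^2 - 42y = 0, so y = 7. min AVC = 16.
The firm shuts down for any P below £16.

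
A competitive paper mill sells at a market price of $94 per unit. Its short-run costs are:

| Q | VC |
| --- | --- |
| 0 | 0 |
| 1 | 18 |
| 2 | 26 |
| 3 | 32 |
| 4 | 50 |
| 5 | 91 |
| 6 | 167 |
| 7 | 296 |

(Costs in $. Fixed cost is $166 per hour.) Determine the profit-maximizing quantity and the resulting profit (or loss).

Compute π = P·Q − TC at each output: Q=0: -166; Q=1: -90; Q=2: -4; Q=3: 84; Q=4: 160; Q=5: 213; Q=6: 231; Q=7: 196.
Profit is maximized at Q = 6. AVC there is 167/6 = $27.83 ≤ P, so producing beats shutting down (which would give -$166).

Q = 6; profit = $231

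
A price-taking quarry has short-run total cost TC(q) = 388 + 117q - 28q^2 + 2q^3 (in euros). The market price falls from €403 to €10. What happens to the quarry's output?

MC = 117 - 56q + 6q^2; the shutdown threshold is min AVC = €19 (at q = 7).
With P = €403 above the shutdown price, P = MC gives q = 13.
At P = €10 < min AVC = €19, price no longer covers variable cost at any output, so the firm shuts down: q = 0.

Output falls from 13 to 0 (the firm shuts down)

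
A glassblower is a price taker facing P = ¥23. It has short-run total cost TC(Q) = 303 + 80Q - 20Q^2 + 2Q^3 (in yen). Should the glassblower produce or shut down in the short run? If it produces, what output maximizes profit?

Shut down

Strip out fixed cost: VC = 80Q - 20Q^2 + 2Q^3. Then AVC = 80 - 20Q + 2Q^2 and MC = 80 - 40Q + 6Q^2.
AVC is minimized where dAVC/dQ = -20 + 4Q = 0, at Q = 5; min AVC = 80 - 20·5 + 2·5^2 = ¥30.
Since P = ¥23 < min AVC = ¥30, price fails to cover variable cost at any output.
Shutting down limits the loss to fixed cost, ¥303.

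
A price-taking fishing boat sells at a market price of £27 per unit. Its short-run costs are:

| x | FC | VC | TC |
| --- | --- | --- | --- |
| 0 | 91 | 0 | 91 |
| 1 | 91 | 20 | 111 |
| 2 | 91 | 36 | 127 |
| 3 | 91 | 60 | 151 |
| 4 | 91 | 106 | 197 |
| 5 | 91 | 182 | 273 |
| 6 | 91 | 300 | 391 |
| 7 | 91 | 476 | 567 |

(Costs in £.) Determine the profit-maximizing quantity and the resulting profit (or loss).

Compute π = P·x − TC at each output: x=0: -91; x=1: -84; x=2: -73; x=3: -70; x=4: -89; x=5: -138; x=6: -229; x=7: -378.
Profit is maximized at x = 3. AVC there is 60/3 = £20 ≤ P, so producing beats shutting down (which would give -£91).

x = 3; profit = -£70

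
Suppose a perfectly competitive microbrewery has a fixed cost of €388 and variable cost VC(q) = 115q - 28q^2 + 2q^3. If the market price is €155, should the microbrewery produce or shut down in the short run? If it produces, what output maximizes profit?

Produce at q = 10

Variable cost is VC = 115q - 28q^2 + 2q^3, so AVC = VC/q = 115 - 28q + 2q^2 and MC = dTC/dq = 115 - 56q + 6q^2.
AVC hits its minimum where MC = AVC, at q = 7, giving min AVC = 115 - 28·7 + 2·7^2 = €17.
Since P = €155 ≥ min AVC = €17, price covers variable cost and the firm should produce.
P = MC gives -40 - 56q + 6q^2 = 0, with roots -2/3 and 10. Take the larger (rising MC): q* = 10.
Check: AVC at q = 10 is €35 ≤ P, so revenue covers variable cost.
Profit = P·q − TC = 155·10 − 738 = €812.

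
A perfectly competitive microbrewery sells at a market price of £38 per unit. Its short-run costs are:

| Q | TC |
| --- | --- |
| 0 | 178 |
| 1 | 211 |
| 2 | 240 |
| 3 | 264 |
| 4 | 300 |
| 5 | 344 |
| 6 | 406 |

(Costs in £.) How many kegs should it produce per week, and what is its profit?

Profit at each row (π = 38Q − TC): Q=0: -178; Q=1: -173; Q=2: -164; Q=3: -150; Q=4: -148; Q=5: -154; Q=6: -178.
Profit is maximized at Q = 4. AVC there is 122/4 = £30.50 ≤ P, so producing beats shutting down (which would give -£178).

Q = 4; profit = -£148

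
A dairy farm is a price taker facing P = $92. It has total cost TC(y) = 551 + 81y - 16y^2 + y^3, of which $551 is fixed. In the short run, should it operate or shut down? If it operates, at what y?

Produce at y = 11

From TC, MC = TC'(y) = 81 - 32y + 3y^2 and AVC = VC/y = 81 - 16y + y^2.
The AVC parabola has its vertex at y = 16/2 = 8, where AVC = 81 - 16·8 + 8^2 = $17.
Since P = $92 ≥ min AVC = $17, price covers variable cost and the firm should produce.
Solving P = MC: -11 - 32y + 3y^2 = 0 ⇒ y = -1/3 or 11. On the upward-sloping branch, y* = 11.
Check: AVC at y = 11 is $26 ≤ P, so revenue covers variable cost.
Profit = P·y − TC = 92·11 − 837 = $175.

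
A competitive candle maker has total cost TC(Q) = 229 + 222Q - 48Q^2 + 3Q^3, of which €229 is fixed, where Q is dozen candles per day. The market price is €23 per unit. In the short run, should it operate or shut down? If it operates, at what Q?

Shut down

Strip out fixed cost: VC = 222Q - 48Q^2 + 3Q^3. Then AVC = 222 - 48Q + 3Q^2 and MC = 222 - 96Q + 9Q^2.
The AVC parabola has its vertex at Q = 48/6 = 8, where AVC = 222 - 48·8 + 3·8^2 = €30.
With P < min AVC (€23 < €30), every unit sold adds to the loss.
Best response: produce nothing and absorb the €229 fixed cost.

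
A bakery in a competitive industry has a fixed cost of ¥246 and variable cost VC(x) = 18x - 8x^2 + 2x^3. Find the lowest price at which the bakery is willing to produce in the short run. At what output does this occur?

¥10 per unit, at x = 2

Short-run supply begins at min AVC. From VC = 18x - 8x^2 + 2x^3, AVC = 18 - 8x + 2x^2.
At the minimum of AVC, MC = AVC. MC = 18 - 16x + 6x^2; setting MC = AVC gives 4x^2 - 8x = 0, so x = 2. min AVC = 10.
So the shutdown price is ¥10.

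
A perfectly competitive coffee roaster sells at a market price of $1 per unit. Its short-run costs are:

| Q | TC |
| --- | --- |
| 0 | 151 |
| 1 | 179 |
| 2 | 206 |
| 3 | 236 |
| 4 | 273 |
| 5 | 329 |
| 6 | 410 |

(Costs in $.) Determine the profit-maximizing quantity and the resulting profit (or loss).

Q = 0 (shut down); profit = -$151

Tabulate TR − TC: Q=0: -151; Q=1: -178; Q=2: -204; Q=3: -233; Q=4: -269; Q=5: -324; Q=6: -404.
Profit is highest at Q = 0. Equivalently, the lowest AVC in the table is 55/2 ≈ $27.50 at Q = 2, and P = $1 falls below it — price never covers variable cost, so the firm shuts down and loses only its fixed cost.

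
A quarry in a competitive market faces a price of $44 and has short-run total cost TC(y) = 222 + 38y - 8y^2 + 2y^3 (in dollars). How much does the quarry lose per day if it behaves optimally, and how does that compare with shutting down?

AVC = 38 - 8y + 2y^2 has its minimum $30 at y = 2; price $44 clears that bar, so the firm operates.
MC = 38 - 16y + 6y^2. Setting P = MC and taking the root on the rising branch gives y* = 3.
TR = 44·3 = 132. TC = 222 + 96 = 318. Profit = 132 − 318 = -$186.
Shutting down would mean losing the fixed cost of $222, so operating at a loss of $186 is better by $36.

Profit = -$186 at y = 3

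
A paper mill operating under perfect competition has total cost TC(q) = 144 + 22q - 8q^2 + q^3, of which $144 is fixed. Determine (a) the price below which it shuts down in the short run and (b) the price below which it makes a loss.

AVC = 22 - 8q + q^2; minimized at q = 4, giving min AVC = $6. That is the shutdown price.
ATC = 144/q + 22 - 8q + q^2. Setting dATC/dq = −144/q^2 − 8 + 2q = 0 gives q = 6 (since 2·6^3 − 8·6^2 = 144).
min ATC = 144/6 + 22 − 8·6 + 6^2 = $34. That is the break-even price.
For $6 ≤ P < $34 the firm produces at a loss; below $6 it shuts down.

Shutdown price = $6; break-even price = $34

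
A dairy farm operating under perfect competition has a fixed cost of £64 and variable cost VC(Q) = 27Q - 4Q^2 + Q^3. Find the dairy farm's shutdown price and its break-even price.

AVC = 27 - 4Q + Q^2; minimized at Q = 2, giving min AVC = £23. That is the shutdown price.
ATC = 64/Q + 27 - 4Q + Q^2. Setting dATC/dQ = −64/Q^2 − 4 + 2Q = 0 gives Q = 4 (since 2·4^3 − 4·4^2 = 64).
min ATC = 64/4 + 27 − 4·4 + 4^2 = £43. That is the break-even price.
Between these two prices the firm operates at a loss; above £43 it earns a profit.

Shutdown price = £23; break-even price = £43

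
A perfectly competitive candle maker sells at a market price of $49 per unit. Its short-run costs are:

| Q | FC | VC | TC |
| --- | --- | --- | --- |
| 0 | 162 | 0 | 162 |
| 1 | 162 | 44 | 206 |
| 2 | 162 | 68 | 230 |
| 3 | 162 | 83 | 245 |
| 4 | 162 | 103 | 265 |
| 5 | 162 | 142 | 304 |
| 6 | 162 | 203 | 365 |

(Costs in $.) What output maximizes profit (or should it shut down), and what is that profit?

Q = 5; profit = -$59

Compute π = P·Q − TC at each output: Q=0: -162; Q=1: -157; Q=2: -132; Q=3: -98; Q=4: -69; Q=5: -59; Q=6: -71.
Profit is maximized at Q = 5. AVC there is 142/5 = $28.40 ≤ P, so producing beats shutting down (which would give -$162).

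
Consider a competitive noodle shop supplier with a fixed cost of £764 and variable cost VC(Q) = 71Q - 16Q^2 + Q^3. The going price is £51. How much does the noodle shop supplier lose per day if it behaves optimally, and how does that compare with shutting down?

AVC = 71 - 16Q + Q^2 has its minimum £7 at Q = 8; price £51 clears that bar, so the firm operates.
With MC = 71 - 32Q + 3Q^2, P = MC on the upward-sloping part at Q* = 10.
TR = 51·10 = 510. TC = 764 + 110 = 874. Profit = 510 − 874 = -£364.
By producing, the firm covers all variable cost plus £400 of fixed cost; shutting down would lose the full £764.

Profit = -£364 at Q = 10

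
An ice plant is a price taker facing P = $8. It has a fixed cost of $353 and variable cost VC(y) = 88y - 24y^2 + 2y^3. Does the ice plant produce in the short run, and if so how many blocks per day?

Shut down

Variable cost is VC = 88y - 24y^2 + 2y^3, so AVC = VC/y = 88 - 24y + 2y^2 and MC = dTC/dy = 88 - 48y + 6y^2.
AVC is minimized where dAVC/dy = -24 + 4y = 0, at y = 6; min AVC = 88 - 24·6 + 2·6^2 = $16.
P = $8 lies below min AVC = $16; no output level covers variable cost.
Best response: produce nothing and absorb the $353 fixed cost.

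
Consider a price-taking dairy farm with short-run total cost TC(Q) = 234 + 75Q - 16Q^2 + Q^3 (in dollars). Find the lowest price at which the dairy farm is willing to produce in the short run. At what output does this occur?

The firm shuts down when price falls below the minimum of average variable cost. AVC = VC/Q = 75 - 16Q + Q^2.
dAVC/dQ = -16 + 2Q = 0 gives Q = 8. min AVC = 75 - 16·8 + 8^2 = 11.
The firm shuts down for any P below $11.

$11 per unit, at Q = 8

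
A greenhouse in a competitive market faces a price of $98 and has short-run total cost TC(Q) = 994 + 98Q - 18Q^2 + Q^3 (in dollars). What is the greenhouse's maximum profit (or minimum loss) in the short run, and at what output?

Profit = -$130 at Q = 12

AVC = 98 - 18Q + Q^2 has its minimum $17 at Q = 9; price $98 clears that bar, so the firm operates.
MC = 98 - 36Q + 3Q^2. Setting P = MC and taking the root on the rising branch gives Q* = 12.
TR = 98·12 = 1176. TC = 994 + 312 = 1306. Profit = 1176 − 1306 = -$130.
That loss of $130 beats the $994 the firm would lose by shutting down; producing recovers $864 of fixed cost.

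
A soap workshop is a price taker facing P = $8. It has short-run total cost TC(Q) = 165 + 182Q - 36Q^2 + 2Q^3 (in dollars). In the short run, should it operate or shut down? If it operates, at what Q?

Shut down

From TC, MC = TC'(Q) = 182 - 72Q + 6Q^2 and AVC = VC/Q = 182 - 36Q + 2Q^2.
AVC hits its minimum where MC = AVC, at Q = 9, giving min AVC = 182 - 36·9 + 2·9^2 = $20.
Since P = $8 < min AVC = $20, price fails to cover variable cost at any output.
The firm minimizes its loss by shutting down and losing only its fixed cost of $165.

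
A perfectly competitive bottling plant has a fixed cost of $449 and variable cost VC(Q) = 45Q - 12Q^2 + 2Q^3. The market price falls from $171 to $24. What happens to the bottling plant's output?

Output falls from 7 to 0 (the firm shuts down)

MC = 45 - 24Q + 6Q^2; the shutdown threshold is min AVC = $27 (at Q = 3).
At P = $171 ≥ min AVC, set P = MC on the rising branch: Q = 7.
At P = $24 < min AVC = $27, price no longer covers variable cost at any output, so the firm shuts down: Q = 0.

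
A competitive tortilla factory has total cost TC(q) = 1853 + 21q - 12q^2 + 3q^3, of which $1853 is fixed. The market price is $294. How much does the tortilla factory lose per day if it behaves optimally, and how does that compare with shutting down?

AVC = 21 - 12q + 3q^2; min AVC = $9 at q = 2. Since P = $294 ≥ min AVC, the firm produces.
With MC = 21 - 24q + 9q^2, P = MC on the upward-sloping part at q* = 7.
TR = 294·7 = 2058. TC = 1853 + 588 = 2441. Profit = 2058 − 2441 = -$383.
Shutting down would mean losing the fixed cost of $1853, so operating at a loss of $383 is better by $1470.

Profit = -$383 at q = 7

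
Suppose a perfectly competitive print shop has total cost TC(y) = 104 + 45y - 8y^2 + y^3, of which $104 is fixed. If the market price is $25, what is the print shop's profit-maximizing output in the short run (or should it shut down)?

Shut down

Strip out fixed cost: VC = 45y - 8y^2 + y^3. Then AVC = 45 - 8y + y^2 and MC = 45 - 16y + 3y^2.
The AVC parabola has its vertex at y = 8/2 = 4, where AVC = 45 - 8·4 + 4^2 = $29.
Since P = $25 < min AVC = $29, price fails to cover variable cost at any output.
Best response: produce nothing and absorb the $104 fixed cost.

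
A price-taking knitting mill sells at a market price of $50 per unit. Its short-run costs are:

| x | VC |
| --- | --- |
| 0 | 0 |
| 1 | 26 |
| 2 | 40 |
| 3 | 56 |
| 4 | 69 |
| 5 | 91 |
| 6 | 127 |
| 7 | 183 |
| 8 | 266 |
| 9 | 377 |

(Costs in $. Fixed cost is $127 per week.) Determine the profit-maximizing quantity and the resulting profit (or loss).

x = 6; profit = $46

Compute π = P·x − TC at each output: x=0: -127; x=1: -103; x=2: -67; x=3: -33; x=4: 4; x=5: 32; x=6: 46; x=7: 40; x=8: 7; x=9: -54.
Profit is maximized at x = 6. AVC there is 127/6 = $21.17 ≤ P, so producing beats shutting down (which would give -$127).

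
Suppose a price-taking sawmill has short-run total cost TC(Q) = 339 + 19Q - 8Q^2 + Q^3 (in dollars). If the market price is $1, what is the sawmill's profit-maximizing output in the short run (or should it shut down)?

Shut down

Variable cost is VC = 19Q - 8Q^2 + Q^3, so AVC = VC/Q = 19 - 8Q + Q^2 and MC = dTC/dQ = 19 - 16Q + 3Q^2.
The AVC parabola has its vertex at Q = 8/2 = 4, where AVC = 19 - 8·4 + 4^2 = $3.
With P < min AVC ($1 < $3), every unit sold adds to the loss.
The firm minimizes its loss by shutting down and losing only its fixed cost of $339.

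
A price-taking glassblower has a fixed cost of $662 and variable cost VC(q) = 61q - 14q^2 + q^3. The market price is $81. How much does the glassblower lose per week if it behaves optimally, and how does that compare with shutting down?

AVC = 61 - 14q + q^2 has its minimum $12 at q = 7; price $81 clears that bar, so the firm operates.
With MC = 61 - 28q + 3q^2, P = MC on the upward-sloping part at q* = 10.
TR = 81·10 = 810. TC = 662 + 210 = 872. Profit = 810 − 872 = -$62.
By producing, the firm covers all variable cost plus $600 of fixed cost; shutting down would lose the full $662.

Profit = -$62 at q = 10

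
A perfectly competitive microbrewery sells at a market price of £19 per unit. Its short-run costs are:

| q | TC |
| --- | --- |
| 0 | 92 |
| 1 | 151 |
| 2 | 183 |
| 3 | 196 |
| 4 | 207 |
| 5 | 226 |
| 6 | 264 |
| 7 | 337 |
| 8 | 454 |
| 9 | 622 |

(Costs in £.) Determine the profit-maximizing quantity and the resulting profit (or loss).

q = 0 (shut down); profit = -£92

Profit at each row (π = 19q − TC): q=0: -92; q=1: -132; q=2: -145; q=3: -139; q=4: -131; q=5: -131; q=6: -150; q=7: -204; q=8: -302; q=9: -451.
Profit is highest at q = 0. Equivalently, the lowest AVC in the table is 134/5 ≈ £26.80 at q = 5, and P = £19 falls below it — price never covers variable cost, so the firm shuts down and loses only its fixed cost.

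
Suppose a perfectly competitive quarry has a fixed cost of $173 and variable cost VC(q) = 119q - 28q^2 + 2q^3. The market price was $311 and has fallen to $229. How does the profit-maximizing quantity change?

Output falls from 12 to 11

AVC = 119 - 28q + 2q^2, minimized at q = 7 where min AVC = $21. MC = 119 - 56q + 6q^2.
At P = $311 ≥ min AVC, set P = MC on the rising branch: q = 12.
At P = $229 ≥ min AVC, set P = MC: q = 11. The firm stays open but cuts output.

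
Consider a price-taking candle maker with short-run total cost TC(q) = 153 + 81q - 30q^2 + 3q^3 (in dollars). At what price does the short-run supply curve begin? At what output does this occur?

Short-run supply begins at min AVC. From VC = 81q - 30q^2 + 3q^3, AVC = 81 - 30q + 3q^2.
At the minimum of AVC, MC = AVC. MC = 81 - 60q + 9q^2; setting MC = AVC gives 6q^2 - 30q = 0, so q = 5. min AVC = 6.
The firm shuts down for any P below $6.

$6 per unit, at q = 5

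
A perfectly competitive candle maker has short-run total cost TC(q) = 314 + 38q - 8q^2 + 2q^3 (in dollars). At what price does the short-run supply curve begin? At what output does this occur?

Short-run supply begins at min AVC. From VC = 38q - 8q^2 + 2q^3, AVC = 38 - 8q + 2q^2.
At the minimum of AVC, MC = AVC. MC = 38 - 16q + 6q^2; setting MC = AVC gives 4q^2 - 8q = 0, so q = 2. min AVC = 30.
For P < $30 the firm produces nothing.

$30 per unit, at q = 2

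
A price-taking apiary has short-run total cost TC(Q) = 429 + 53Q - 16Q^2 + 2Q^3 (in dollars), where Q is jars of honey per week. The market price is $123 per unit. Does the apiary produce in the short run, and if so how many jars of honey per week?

Produce at Q = 7

From TC, MC = TC'(Q) = 53 - 32Q + 6Q^2 and AVC = VC/Q = 53 - 16Q + 2Q^2.
AVC hits its minimum where MC = AVC, at Q = 4, giving min AVC = 53 - 16·4 + 2·4^2 = $21.
Since P = $123 ≥ min AVC = $21, price covers variable cost and the firm should produce.
Set P = MC: 123 = 53 - 32Q + 6Q^2 → -70 - 32Q + 6Q^2 = 0. The roots are Q = -5/3 and Q = 7; the profit-maximizing output is on the rising part of MC, so Q* = 7.
Check: AVC at Q = 7 is $39 ≤ P, so revenue covers variable cost.
Profit = P·Q − TC = 123·7 − 702 = $159.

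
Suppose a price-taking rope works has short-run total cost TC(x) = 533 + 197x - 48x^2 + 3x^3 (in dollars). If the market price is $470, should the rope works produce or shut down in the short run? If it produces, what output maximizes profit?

From TC, MC = TC'(x) = 197 - 96x + 9x^2 and AVC = VC/x = 197 - 48x + 3x^2.
AVC hits its minimum where MC = AVC, at x = 8, giving min AVC = 197 - 48·8 + 3·8^2 = $5.
Because $470 ≥ $5, revenue can cover variable cost; the firm operates.
P = MC gives -273 - 96x + 9x^2 = 0, with roots -7/3 and 13. Take the larger (rising MC): x* = 13.
Check: AVC at x = 13 is $80 ≤ P, so revenue covers variable cost.
Profit = P·x − TC = 470·13 − 1573 = $4537.

Produce at x = 13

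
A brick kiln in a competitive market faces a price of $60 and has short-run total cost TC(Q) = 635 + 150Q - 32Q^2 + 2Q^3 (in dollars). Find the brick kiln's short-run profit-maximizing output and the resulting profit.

Profit = -$311 at Q = 9

AVC = 150 - 32Q + 2Q^2 has its minimum $22 at Q = 8; price $60 clears that bar, so the firm operates.
With MC = 150 - 64Q + 6Q^2, P = MC on the upward-sloping part at Q* = 9.
TR = 60·9 = 540. TC = 635 + 216 = 851. Profit = 540 − 851 = -$311.
That loss of $311 beats the $635 the firm would lose by shutting down; producing recovers $324 of fixed cost.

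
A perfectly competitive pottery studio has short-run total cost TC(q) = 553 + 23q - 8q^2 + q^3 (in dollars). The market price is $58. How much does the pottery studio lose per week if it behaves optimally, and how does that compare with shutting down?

Profit = -$259 at q = 7

AVC = 23 - 8q + q^2 has its minimum $7 at q = 4; price $58 clears that bar, so the firm operates.
MC = 23 - 16q + 3q^2. Setting P = MC and taking the root on the rising branch gives q* = 7.
TR = 58·7 = 406. TC = 553 + 112 = 665. Profit = 406 − 665 = -$259.
That loss of $259 beats the $553 the firm would lose by shutting down; producing recovers $294 of fixed cost.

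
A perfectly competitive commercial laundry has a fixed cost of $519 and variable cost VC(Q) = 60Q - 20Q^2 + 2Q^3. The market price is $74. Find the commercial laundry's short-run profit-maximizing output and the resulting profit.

Profit = -$127 at Q = 7

AVC = 60 - 20Q + 2Q^2; min AVC = $10 at Q = 5. Since P = $74 ≥ min AVC, the firm produces.
MC = 60 - 40Q + 6Q^2. Setting P = MC and taking the root on the rising branch gives Q* = 7.
TR = 74·7 = 518. TC = 519 + 126 = 645. Profit = 518 − 645 = -$127.
By producing, the firm covers all variable cost plus $392 of fixed cost; shutting down would lose the full $519.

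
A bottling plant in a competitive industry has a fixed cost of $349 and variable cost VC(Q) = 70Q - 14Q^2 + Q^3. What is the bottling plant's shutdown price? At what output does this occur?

$21 per unit, at Q = 7

The firm shuts down when price falls below the minimum of average variable cost. AVC = VC/Q = 70 - 14Q + Q^2.
dAVC/dQ = -14 + 2Q = 0 gives Q = 7. min AVC = 70 - 14·7 + 7^2 = 21.
So the shutdown price is $21.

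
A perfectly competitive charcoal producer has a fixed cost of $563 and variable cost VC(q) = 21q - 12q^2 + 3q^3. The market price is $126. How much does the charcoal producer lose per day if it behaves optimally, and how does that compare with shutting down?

AVC = 21 - 12q + 3q^2 has its minimum $9 at q = 2; price $126 clears that bar, so the firm operates.
With MC = 21 - 24q + 9q^2, P = MC on the upward-sloping part at q* = 5.
TR = 126·5 = 630. TC = 563 + 180 = 743. Profit = 630 − 743 = -$113.
That loss of $113 beats the $563 the firm would lose by shutting down; producing recovers $450 of fixed cost.

Profit = -$113 at q = 5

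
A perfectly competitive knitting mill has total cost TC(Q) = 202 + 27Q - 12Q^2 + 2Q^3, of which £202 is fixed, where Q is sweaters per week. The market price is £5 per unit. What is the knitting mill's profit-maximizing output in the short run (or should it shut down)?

Strip out fixed cost: VC = 27Q - 12Q^2 + 2Q^3. Then AVC = 27 - 12Q + 2Q^2 and MC = 27 - 24Q + 6Q^2.
AVC is minimized where dAVC/dQ = -12 + 4Q = 0, at Q = 3; min AVC = 27 - 12·3 + 2·3^2 = £9.
Since P = £5 < min AVC = £9, price fails to cover variable cost at any output.
Shutting down limits the loss to fixed cost, £202.

Shut down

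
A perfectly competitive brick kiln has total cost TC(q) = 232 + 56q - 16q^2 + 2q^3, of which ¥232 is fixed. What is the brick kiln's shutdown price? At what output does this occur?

¥24 per unit, at q = 4

The firm shuts down when price falls below the minimum of average variable cost. AVC = VC/q = 56 - 16q + 2q^2.
dAVC/dq = -16 + 4q = 0 gives q = 4. min AVC = 56 - 16·4 + 2·4^2 = 24.
The firm shuts down for any P below ¥24.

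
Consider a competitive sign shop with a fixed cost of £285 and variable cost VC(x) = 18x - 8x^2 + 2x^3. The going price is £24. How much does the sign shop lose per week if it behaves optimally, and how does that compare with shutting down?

Profit = -£249 at x = 3

AVC = 18 - 8x + 2x^2 has its minimum £10 at x = 2; price £24 clears that bar, so the firm operates.
MC = 18 - 16x + 6x^2. Setting P = MC and taking the root on the rising branch gives x* = 3.
TR = 24·3 = 72. TC = 285 + 36 = 321. Profit = 72 − 321 = -£249.
Shutting down would mean losing the fixed cost of £285, so operating at a loss of £249 is better by £36.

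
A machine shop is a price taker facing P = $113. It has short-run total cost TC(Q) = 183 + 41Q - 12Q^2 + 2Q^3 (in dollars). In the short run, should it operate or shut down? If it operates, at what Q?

From TC, MC = TC'(Q) = 41 - 24Q + 6Q^2 and AVC = VC/Q = 41 - 12Q + 2Q^2.
AVC hits its minimum where MC = AVC, at Q = 3, giving min AVC = 41 - 12·3 + 2·3^2 = $23.
Since P = $113 ≥ min AVC = $23, price covers variable cost and the firm should produce.
P = MC gives -72 - 24Q + 6Q^2 = 0, with roots -2 and 6. Take the larger (rising MC): Q* = 6.
Check: AVC at Q = 6 is $41 ≤ P, so revenue covers variable cost.
Profit = P·Q − TC = 113·6 − 429 = $249.

Produce at Q = 6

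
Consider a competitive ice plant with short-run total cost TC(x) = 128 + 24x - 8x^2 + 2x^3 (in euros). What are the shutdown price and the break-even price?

Shutdown price = €16; break-even price = €56

AVC = 24 - 8x + 2x^2; minimized at x = 2, giving min AVC = €16. That is the shutdown price.
ATC = 128/x + 24 - 8x + 2x^2. Setting dATC/dx = −128/x^2 − 8 + 4x = 0 gives x = 4 (since 4·4^3 − 8·4^2 = 128).
min ATC = 128/4 + 24 − 8·4 + 2·4^2 = €56. That is the break-even price.
Between these two prices the firm operates at a loss; above €56 it earns a profit.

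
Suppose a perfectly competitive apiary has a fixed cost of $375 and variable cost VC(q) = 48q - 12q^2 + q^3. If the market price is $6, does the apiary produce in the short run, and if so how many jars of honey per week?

Strip out fixed cost: VC = 48q - 12q^2 + q^3. Then AVC = 48 - 12q + q^2 and MC = 48 - 24q + 3q^2.
The AVC parabola has its vertex at q = 12/2 = 6, where AVC = 48 - 12·6 + 6^2 = $12.
Since P = $6 < min AVC = $12, price fails to cover variable cost at any output.
Best response: produce nothing and absorb the $375 fixed cost.

Shut down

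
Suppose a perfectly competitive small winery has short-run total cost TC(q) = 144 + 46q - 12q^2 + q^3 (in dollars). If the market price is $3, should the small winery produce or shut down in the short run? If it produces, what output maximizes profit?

From TC, MC = TC'(q) = 46 - 24q + 3q^2 and AVC = VC/q = 46 - 12q + q^2.
AVC is minimized where dAVC/dq = -12 + 2q = 0, at q = 6; min AVC = 46 - 12·6 + 6^2 = $10.
With P < min AVC ($3 < $10), every unit sold adds to the loss.
The firm minimizes its loss by shutting down and losing only its fixed cost of $144.

Shut down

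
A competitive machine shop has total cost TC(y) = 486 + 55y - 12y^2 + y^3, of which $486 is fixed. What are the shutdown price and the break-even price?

AVC = 55 - 12y + y^2; minimized at y = 6, giving min AVC = $19. That is the shutdown price.
ATC = 486/y + 55 - 12y + y^2. Setting dATC/dy = −486/y^2 − 12 + 2y = 0 gives y = 9 (since 2·9^3 − 12·9^2 = 486).
min ATC = 486/9 + 55 − 12·9 + 9^2 = $82. That is the break-even price.
For $19 ≤ P < $82 the firm produces at a loss; below $19 it shuts down.

Shutdown price = $19; break-even price = $82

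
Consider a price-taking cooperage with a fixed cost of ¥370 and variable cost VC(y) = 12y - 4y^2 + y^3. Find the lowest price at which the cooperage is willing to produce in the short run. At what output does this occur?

The firm shuts down when price falls below the minimum of average variable cost. AVC = VC/y = 12 - 4y + y^2.
At the minimum of AVC, MC = AVC. MC = 12 - 8y + 3y^2; setting MC = AVC gives 2y^2 - 4y = 0, so y = 2. min AVC = 8.
So the shutdown price is ¥8.

¥8 per unit, at y = 2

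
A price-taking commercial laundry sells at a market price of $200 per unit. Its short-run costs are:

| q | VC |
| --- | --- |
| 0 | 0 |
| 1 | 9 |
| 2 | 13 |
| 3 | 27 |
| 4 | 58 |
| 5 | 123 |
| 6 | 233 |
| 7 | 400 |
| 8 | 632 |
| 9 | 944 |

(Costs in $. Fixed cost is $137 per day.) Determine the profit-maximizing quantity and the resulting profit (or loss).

Profit at each row (π = 200q − TC): q=0: -137; q=1: 54; q=2: 250; q=3: 436; q=4: 605; q=5: 740; q=6: 830; q=7: 863; q=8: 831; q=9: 719.
Profit is maximized at q = 7. AVC there is 400/7 = $57.14 ≤ P, so producing beats shutting down (which would give -$137).

q = 7; profit = $863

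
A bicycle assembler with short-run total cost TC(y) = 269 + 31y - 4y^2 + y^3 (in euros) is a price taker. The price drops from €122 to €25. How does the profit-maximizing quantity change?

Output falls from 7 to 0 (the firm shuts down)

MC = 31 - 8y + 3y^2; the shutdown threshold is min AVC = €27 (at y = 2).
With P = €122 above the shutdown price, P = MC gives y = 7.
At P = €25 < min AVC = €27, price no longer covers variable cost at any output, so the firm shuts down: y = 0.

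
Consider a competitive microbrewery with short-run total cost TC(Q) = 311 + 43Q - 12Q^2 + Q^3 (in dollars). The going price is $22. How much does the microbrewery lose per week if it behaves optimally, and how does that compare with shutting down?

Profit = -$213 at Q = 7

AVC = 43 - 12Q + Q^2 has its minimum $7 at Q = 6; price $22 clears that bar, so the firm operates.
MC = 43 - 24Q + 3Q^2. Setting P = MC and taking the root on the rising branch gives Q* = 7.
TR = 22·7 = 154. TC = 311 + 56 = 367. Profit = 154 − 367 = -$213.
That loss of $213 beats the $311 the firm would lose by shutting down; producing recovers $98 of fixed cost.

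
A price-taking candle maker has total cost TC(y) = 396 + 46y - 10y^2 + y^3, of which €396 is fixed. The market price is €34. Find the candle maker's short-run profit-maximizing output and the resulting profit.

Profit = -€324 at y = 6

AVC = 46 - 10y + y^2 has its minimum €21 at y = 5; price €34 clears that bar, so the firm operates.
With MC = 46 - 20y + 3y^2, P = MC on the upward-sloping part at y* = 6.
TR = 34·6 = 204. TC = 396 + 132 = 528. Profit = 204 − 528 = -€324.
That loss of €324 beats the €396 the firm would lose by shutting down; producing recovers €72 of fixed cost.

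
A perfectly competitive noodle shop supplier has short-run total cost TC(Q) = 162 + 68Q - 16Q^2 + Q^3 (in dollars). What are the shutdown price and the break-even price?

AVC = 68 - 16Q + Q^2; minimized at Q = 8, giving min AVC = $4. That is the shutdown price.
ATC = 162/Q + 68 - 16Q + Q^2. Setting dATC/dQ = −162/Q^2 − 16 + 2Q = 0 gives Q = 9 (since 2·9^3 − 16·9^2 = 162).
min ATC = 162/9 + 68 − 16·9 + 9^2 = $23. That is the break-even price.
For $4 ≤ P < $23 the firm produces at a loss; below $4 it shuts down.

Shutdown price = $4; break-even price = $23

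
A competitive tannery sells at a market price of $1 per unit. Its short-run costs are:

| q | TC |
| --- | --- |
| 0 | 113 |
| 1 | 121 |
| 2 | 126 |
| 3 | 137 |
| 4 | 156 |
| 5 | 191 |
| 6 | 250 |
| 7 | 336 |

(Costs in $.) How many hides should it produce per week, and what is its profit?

q = 0 (shut down); profit = -$113

Tabulate TR − TC: q=0: -113; q=1: -120; q=2: -124; q=3: -134; q=4: -152; q=5: -186; q=6: -244; q=7: -329.
Profit is highest at q = 0. Equivalently, the lowest AVC in the table is 13/2 ≈ $6.50 at q = 2, and P = $1 falls below it — price never covers variable cost, so the firm shuts down and loses only its fixed cost.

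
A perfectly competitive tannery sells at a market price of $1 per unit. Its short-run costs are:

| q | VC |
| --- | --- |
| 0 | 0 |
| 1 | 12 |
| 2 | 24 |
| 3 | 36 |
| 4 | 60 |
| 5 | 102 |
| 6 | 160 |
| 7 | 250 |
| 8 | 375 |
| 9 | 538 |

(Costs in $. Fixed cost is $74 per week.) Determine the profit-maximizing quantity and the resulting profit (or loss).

q = 0 (shut down); profit = -$74

Compute π = P·q − TC at each output: q=0: -74; q=1: -85; q=2: -96; q=3: -107; q=4: -130; q=5: -171; q=6: -228; q=7: -317; q=8: -441; q=9: -603.
Profit is highest at q = 0. Equivalently, the lowest AVC in the table is 12/1 ≈ $12 at q = 1, and P = $1 falls below it — price never covers variable cost, so the firm shuts down and loses only its fixed cost.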